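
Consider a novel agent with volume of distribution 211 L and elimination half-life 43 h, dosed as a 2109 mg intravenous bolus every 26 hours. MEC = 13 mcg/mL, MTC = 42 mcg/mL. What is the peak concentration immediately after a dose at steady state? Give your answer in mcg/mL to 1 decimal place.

k = ln2/t½ = ln2/43 ≈ 0.016120 h⁻¹; fraction remaining f = e^(−kτ) = e^(−0.016120×26) ≈ 0.6576.
At steady state, accumulation factor R = 1/(1 − e^(−kτ)) ≈ 2.9206.
Single-dose peak C₀ = D/Vd = 2109/211 ≈ 9.995 mcg/mL.
Cmax,ss = C₀/(1 − f) ≈ 9.995/0.3424 ≈ 29.191 mcg/mL.
Peak 29.2 mcg/mL vs MTC 42 mcg/mL: below toxic threshold.

29.2 mcg/mL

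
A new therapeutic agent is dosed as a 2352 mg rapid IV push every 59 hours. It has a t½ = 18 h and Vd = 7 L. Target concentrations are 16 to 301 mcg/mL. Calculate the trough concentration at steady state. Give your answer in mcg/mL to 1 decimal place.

38.6 mcg/mL

k = ln2/t½ = ln2/18 ≈ 0.038508 h⁻¹; fraction remaining f = e^(−kτ) = e^(−0.038508×59) ≈ 0.1031.
At steady state, accumulation factor R = 1/(1 − e^(−kτ)) ≈ 1.1150.
Single-dose peak C₀ = D/Vd = 2352/7 ≈ 336.000 mcg/mL.
Cmax,ss = C₀/(1 − f) ≈ 336.000/0.8969 ≈ 374.624 mcg/mL.
One interval later, Cmin,ss = Cmax,ss·e^(−kτ) ≈ 374.624 × 0.1031 ≈ 38.624 mcg/mL.
Trough 38.6 mcg/mL vs MEC 16 mcg/mL: adequate.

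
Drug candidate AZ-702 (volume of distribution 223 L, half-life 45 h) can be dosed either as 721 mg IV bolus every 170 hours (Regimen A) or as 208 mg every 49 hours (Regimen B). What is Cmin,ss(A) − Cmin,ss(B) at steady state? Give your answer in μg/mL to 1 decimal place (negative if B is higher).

-0.6 μg/mL

Regimen A: f = (1/2)^(170/45) ≈ 0.0729; Cmin,ss = (721/223)·f/(1−f) ≈ 0.254 μg/mL.
Regimen B: f = (1/2)^(49/45) ≈ 0.4701; Cmin,ss = (208/223)·f/(1−f) ≈ 0.827 μg/mL.
Difference ≈ 0.254 − 0.827 ≈ -0.573 μg/mL.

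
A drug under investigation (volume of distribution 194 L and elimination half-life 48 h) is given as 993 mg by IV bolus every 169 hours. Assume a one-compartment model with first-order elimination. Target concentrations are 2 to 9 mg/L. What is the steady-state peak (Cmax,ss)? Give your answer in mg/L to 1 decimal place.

5.6 mg/L

Over one 169-h interval, 169/48 ≈ 3.5208 half-lives elapse, leaving f ≈ 0.0871 of each dose.
At steady state, accumulation factor R = 1/(1 − e^(−kτ)) ≈ 1.0954.
Single-dose peak C₀ = D/Vd = 993/194 ≈ 5.119 mg/L.
Cmax,ss = C₀/(1 − f) ≈ 5.119/0.9129 ≈ 5.607 mg/L.
Peak 5.6 mg/L vs MTC 9 mg/L: below toxic threshold.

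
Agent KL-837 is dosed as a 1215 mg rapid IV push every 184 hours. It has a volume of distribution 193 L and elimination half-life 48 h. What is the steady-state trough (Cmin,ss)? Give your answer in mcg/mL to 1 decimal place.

0.5 mcg/mL

τ/t½ = 184/48 ≈ 3.8333, so fraction remaining f = (1/2)^(184/48) ≈ 0.0702.
Single-dose peak C₀ = D/Vd = 1215/193 ≈ 6.295 mcg/mL.
Steady-state trough Cmin,ss = C₀·f/(1−f) ≈ 6.295 × 0.0702/0.9298 ≈ 0.475 mcg/mL.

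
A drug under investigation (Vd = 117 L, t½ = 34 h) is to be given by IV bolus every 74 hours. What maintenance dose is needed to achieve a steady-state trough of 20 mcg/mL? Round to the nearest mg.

τ/t½ = 74/34 ≈ 2.1765, so f = (1/2)^(74/34) ≈ 0.221216.
Cmin,ss = (D/Vd)·f/(1−f), so D = Cmin,ss·Vd·(1−f)/f.
D = 20 × 117 × (1−f)/f ≈ 20 × 117 × 3.52047 ≈ 8237.90 mg.

8238 mg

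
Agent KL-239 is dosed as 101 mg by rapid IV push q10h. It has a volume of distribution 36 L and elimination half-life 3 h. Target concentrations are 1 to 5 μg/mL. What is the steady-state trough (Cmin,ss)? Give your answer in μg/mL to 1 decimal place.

k = ln2/t½ = ln2/3 ≈ 0.231049 h⁻¹; fraction remaining f = e^(−kτ) = e^(−0.231049×10) ≈ 0.0992.
At steady state, accumulation factor R = 1/(1 − e^(−kτ)) ≈ 1.1101.
Each bolus raises the concentration by D/Vd = 101/36 ≈ 2.806 μg/mL.
Cmax,ss = C₀/(1 − f) ≈ 2.806/0.9008 ≈ 3.115 μg/mL.
One interval later, Cmin,ss = Cmax,ss·e^(−kτ) ≈ 3.115 × 0.0992 ≈ 0.309 μg/mL.
Trough 0.3 μg/mL vs MEC 1 μg/mL: subtherapeutic.

0.3 μg/mL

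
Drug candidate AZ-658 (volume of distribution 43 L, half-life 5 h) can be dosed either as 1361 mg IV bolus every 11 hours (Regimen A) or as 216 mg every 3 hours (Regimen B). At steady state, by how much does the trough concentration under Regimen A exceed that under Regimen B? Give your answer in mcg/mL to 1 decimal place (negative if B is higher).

Regimen A: f = (1/2)^(11/5) ≈ 0.2176; Cmin,ss = (1361/43)·f/(1−f) ≈ 8.803 mcg/mL.
Regimen B: f = (1/2)^(3/5) ≈ 0.6598; Cmin,ss = (216/43)·f/(1−f) ≈ 9.742 mcg/mL.
Difference ≈ 8.803 − 9.742 ≈ -0.939 mcg/mL.

-0.9 mcg/mL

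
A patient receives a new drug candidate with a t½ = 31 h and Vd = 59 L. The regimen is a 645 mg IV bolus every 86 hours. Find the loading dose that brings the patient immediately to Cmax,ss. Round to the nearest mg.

f = (1/2)^(86/31) ≈ 0.146179; accumulation ratio R = 1/(1−f) ≈ 1.17121.
Loading dose to hit Cmax,ss on first dose: D_load = D_maint·R ≈ 645 × 1.17121 ≈ 755.43 mg.

755 mg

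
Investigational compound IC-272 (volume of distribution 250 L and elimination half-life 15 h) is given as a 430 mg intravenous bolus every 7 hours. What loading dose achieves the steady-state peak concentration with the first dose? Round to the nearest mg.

1556 mg

f = (1/2)^(7/15) ≈ 0.723635; accumulation ratio R = 1/(1−f) ≈ 3.61840.
Loading dose to hit Cmax,ss on first dose: D_load = D_maint·R ≈ 430 × 3.61840 ≈ 1555.91 mg.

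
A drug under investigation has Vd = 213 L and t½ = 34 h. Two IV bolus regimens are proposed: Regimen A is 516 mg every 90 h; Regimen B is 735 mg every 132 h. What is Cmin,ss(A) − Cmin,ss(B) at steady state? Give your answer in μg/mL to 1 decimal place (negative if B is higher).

Regimen A: f = (1/2)^(90/34) ≈ 0.1596; Cmin,ss = (516/213)·f/(1−f) ≈ 0.460 μg/mL.
Regimen B: f = (1/2)^(132/34) ≈ 0.0678; Cmin,ss = (735/213)·f/(1−f) ≈ 0.251 μg/mL.
Difference ≈ 0.460 − 0.251 ≈ 0.209 μg/mL.

0.2 μg/mL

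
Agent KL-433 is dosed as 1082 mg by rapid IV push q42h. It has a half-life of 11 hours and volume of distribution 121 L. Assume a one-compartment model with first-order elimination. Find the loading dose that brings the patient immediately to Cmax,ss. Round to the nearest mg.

1165 mg

f = (1/2)^(42/11) ≈ 0.070895; accumulation ratio R = 1/(1−f) ≈ 1.07630.
Loading dose to hit Cmax,ss on first dose: D_load = D_maint·R ≈ 1082 × 1.07630 ≈ 1164.56 mg.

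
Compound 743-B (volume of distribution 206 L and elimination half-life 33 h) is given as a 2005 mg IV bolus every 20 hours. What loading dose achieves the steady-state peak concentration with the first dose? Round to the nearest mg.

5845 mg

f = (1/2)^(20/33) ≈ 0.656988; accumulation ratio R = 1/(1−f) ≈ 2.91535.
Loading dose to hit Cmax,ss on first dose: D_load = D_maint·R ≈ 2005 × 2.91535 ≈ 5845.28 mg.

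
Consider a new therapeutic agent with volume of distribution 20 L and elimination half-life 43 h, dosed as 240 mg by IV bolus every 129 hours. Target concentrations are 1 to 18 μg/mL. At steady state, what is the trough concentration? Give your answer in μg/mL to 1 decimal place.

1.7 μg/mL

τ = 129 h = 3 half-lives, so f = (1/2)^3 = 0.125.
At steady state, R = 1/(1 − 0.125) = 8/7.
Single-dose peak C₀ = D/Vd = 240/20 = 12 μg/mL.
Steady-state peak Cmax,ss = C₀·R = 12 × 8/7 ≈ 13.714 μg/mL.
Steady-state trough Cmin,ss = Cmax,ss·f ≈ 13.714 × 0.125 ≈ 1.714 μg/mL.
Trough 1.7 μg/mL vs MEC 1 μg/mL: adequate.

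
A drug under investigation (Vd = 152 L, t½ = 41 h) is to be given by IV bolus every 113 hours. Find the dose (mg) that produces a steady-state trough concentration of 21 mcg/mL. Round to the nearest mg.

τ/t½ = 113/41 ≈ 2.7561, so f = (1/2)^(113/41) ≈ 0.148024.
Cmin,ss = (D/Vd)·f/(1−f), so D = Cmin,ss·Vd·(1−f)/f.
D = 21 × 152 × (1−f)/f ≈ 21 × 152 × 5.75566 ≈ 18372.07 mg.

18372 mg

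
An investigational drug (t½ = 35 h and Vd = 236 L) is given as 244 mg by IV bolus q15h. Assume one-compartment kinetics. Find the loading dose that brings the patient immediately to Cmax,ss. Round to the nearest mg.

f = (1/2)^(15/35) ≈ 0.742997; accumulation ratio R = 1/(1−f) ≈ 3.89101.
Loading dose to hit Cmax,ss on first dose: D_load = D_maint·R ≈ 244 × 3.89101 ≈ 949.41 mg.

949 mg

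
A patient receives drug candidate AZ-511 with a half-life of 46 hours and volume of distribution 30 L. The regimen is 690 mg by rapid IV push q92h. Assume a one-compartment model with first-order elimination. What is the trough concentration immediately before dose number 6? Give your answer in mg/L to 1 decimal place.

7.7 mg/L

f = (1/2)^(τ/t½) = (1/2)^(92/46) ≈ 0.2500.
C₀ = D/Vd = 690/30 ≈ 23.000 mg/L.
Before the 6th dose, 5 doses have been given. Superposition: Cmin = C₀·(f + f² + … + f^5).
≈ 23.000 × (0.2500 + 0.0625 + 0.0156 + 0.0039 + 0.0010) ≈ 23.000 × 0.3330 ≈ 7.659 mg/L.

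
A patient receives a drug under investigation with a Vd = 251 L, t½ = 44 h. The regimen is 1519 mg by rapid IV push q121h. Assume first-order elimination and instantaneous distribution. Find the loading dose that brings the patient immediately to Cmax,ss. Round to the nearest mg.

f = (1/2)^(121/44) ≈ 0.148651; accumulation ratio R = 1/(1−f) ≈ 1.17461.
Loading dose to hit Cmax,ss on first dose: D_load = D_maint·R ≈ 1519 × 1.17461 ≈ 1784.23 mg.

1784 mg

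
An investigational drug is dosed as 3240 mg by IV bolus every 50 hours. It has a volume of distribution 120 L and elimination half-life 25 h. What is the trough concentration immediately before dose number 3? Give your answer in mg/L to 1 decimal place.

8.4 mg/L

f = (1/2)^(τ/t½) = (1/2)^(50/25) ≈ 0.2500.
C₀ = D/Vd = 3240/120 ≈ 27.000 mg/L.
Before the 3rd dose, 2 doses have been given. Superposition: Cmin = C₀·(f + f²).
≈ 27.000 × (0.2500 + 0.0625) ≈ 27.000 × 0.3125 ≈ 8.438 mg/L.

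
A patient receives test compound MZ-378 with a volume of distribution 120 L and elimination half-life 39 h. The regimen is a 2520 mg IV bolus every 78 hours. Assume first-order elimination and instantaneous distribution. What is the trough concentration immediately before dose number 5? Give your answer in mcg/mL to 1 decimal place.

7.0 mcg/mL

f = (1/2)^(τ/t½) = (1/2)^(78/39) ≈ 0.2500.
C₀ = D/Vd = 2520/120 ≈ 21.000 mcg/mL.
Before the 5th dose, 4 doses have been given. Superposition: Cmin = C₀·(f + f² + … + f^4).
≈ 21.000 × (0.2500 + 0.0625 + 0.0156 + 0.0039) ≈ 21.000 × 0.3320 ≈ 6.972 mcg/mL.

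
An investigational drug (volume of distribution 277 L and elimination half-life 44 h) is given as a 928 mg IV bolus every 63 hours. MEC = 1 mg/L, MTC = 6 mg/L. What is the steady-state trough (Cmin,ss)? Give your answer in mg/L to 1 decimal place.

k = ln2/t½ = ln2/44 ≈ 0.015753 h⁻¹; fraction remaining f = e^(−kτ) = e^(−0.015753×63) ≈ 0.3707.
At steady state, accumulation factor R = 1/(1 − e^(−kτ)) ≈ 1.5891.
Single-dose peak C₀ = D/Vd = 928/277 ≈ 3.350 mg/L.
Cmax,ss = C₀/(1 − f) ≈ 3.350/0.6293 ≈ 5.323 mg/L.
Steady-state trough Cmin,ss = Cmax,ss·f ≈ 5.323 × 0.3707 ≈ 1.973 mg/L.
Trough 2.0 mg/L vs MEC 1 mg/L: adequate.

2.0 mg/L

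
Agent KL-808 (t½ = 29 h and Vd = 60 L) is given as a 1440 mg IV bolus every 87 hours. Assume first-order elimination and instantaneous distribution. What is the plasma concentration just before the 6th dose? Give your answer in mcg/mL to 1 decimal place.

f = (1/2)^(τ/t½) = (1/2)^(87/29) ≈ 0.1250.
C₀ = D/Vd = 1440/60 ≈ 24.000 mcg/mL.
Before the 6th dose, 5 doses have been given. Superposition: Cmin = C₀·(f + f² + … + f^5).
≈ 24.000 × (0.1250 + 0.0156 + 0.0020 + 0.0002 + 0.0000) ≈ 24.000 × 0.1428 ≈ 3.427 mcg/mL.

3.4 mcg/mL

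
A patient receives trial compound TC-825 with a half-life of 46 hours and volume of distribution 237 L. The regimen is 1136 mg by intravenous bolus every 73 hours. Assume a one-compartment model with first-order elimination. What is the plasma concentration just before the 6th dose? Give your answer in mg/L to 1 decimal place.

2.4 mg/L

f = (1/2)^(τ/t½) = (1/2)^(73/46) ≈ 0.3329.
C₀ = D/Vd = 1136/237 ≈ 4.793 mg/L.
Before the 6th dose, 5 doses have been given. Superposition: Cmin = C₀·(f + f² + … + f^5).
≈ 4.793 × (0.3329 + 0.1108 + 0.0369 + 0.0123 + 0.0041) ≈ 4.793 × 0.4970 ≈ 2.382 mg/L.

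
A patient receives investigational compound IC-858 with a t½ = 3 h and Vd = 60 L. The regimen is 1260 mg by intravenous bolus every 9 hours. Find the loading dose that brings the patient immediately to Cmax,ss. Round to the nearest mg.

f = (1/2)^(9/3) ≈ 0.125000; accumulation ratio R = 1/(1−f) ≈ 1.14286.
Loading dose to hit Cmax,ss on first dose: D_load = D_maint·R ≈ 1260 × 1.14286 ≈ 1440.00 mg.

1440 mg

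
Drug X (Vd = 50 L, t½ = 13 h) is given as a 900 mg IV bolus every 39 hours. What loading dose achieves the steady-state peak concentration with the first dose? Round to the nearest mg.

1029 mg

f = (1/2)^(39/13) ≈ 0.125000; accumulation ratio R = 1/(1−f) ≈ 1.14286.
Loading dose to hit Cmax,ss on first dose: D_load = D_maint·R ≈ 900 × 1.14286 ≈ 1028.57 mg.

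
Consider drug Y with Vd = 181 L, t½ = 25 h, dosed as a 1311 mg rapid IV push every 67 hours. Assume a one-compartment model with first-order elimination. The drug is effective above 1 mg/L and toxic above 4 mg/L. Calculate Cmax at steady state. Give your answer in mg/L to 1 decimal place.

8.6 mg/L

τ/t½ = 67/25 ≈ 2.68, so fraction remaining f = (1/2)^(67/25) ≈ 0.1560.
Accumulation ratio R = 1/(1 − f) ≈ 1/0.8440 ≈ 1.1848.
Each bolus raises the concentration by D/Vd = 1311/181 ≈ 7.243 mg/L.
Steady-state peak Cmax,ss = C₀·R ≈ 7.243 × 1.1848 ≈ 8.582 mg/L.
Peak 8.6 mg/L vs MTC 4 mg/L: exceeds toxic threshold.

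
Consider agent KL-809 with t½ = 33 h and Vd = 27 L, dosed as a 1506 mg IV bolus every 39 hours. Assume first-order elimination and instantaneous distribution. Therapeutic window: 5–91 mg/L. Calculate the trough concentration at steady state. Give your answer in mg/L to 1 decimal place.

τ/t½ = 39/33 ≈ 1.1818, so fraction remaining f = (1/2)^(39/33) ≈ 0.4408.
At steady state, accumulation factor R = 1/(1 − e^(−kτ)) ≈ 1.7883.
Each bolus raises the concentration by D/Vd = 1506/27 ≈ 55.778 mg/L.
Steady-state peak Cmax,ss = C₀·R ≈ 55.778 × 1.7883 ≈ 99.748 mg/L.
Steady-state trough Cmin,ss = Cmax,ss·f ≈ 99.748 × 0.4408 ≈ 43.969 mg/L.
Trough 44.0 mg/L vs MEC 5 mg/L: adequate.

44.0 mg/L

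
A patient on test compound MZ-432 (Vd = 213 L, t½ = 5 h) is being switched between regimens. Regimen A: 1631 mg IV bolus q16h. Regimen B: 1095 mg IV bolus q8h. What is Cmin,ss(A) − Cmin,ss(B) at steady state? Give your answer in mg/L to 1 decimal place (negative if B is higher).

Regimen A: f = (1/2)^(16/5) ≈ 0.1088; Cmin,ss = (1631/213)·f/(1−f) ≈ 0.935 mg/L.
Regimen B: f = (1/2)^(8/5) ≈ 0.3299; Cmin,ss = (1095/213)·f/(1−f) ≈ 2.531 mg/L.
Difference ≈ 0.935 − 2.531 ≈ -1.596 mg/L.

-1.6 mg/L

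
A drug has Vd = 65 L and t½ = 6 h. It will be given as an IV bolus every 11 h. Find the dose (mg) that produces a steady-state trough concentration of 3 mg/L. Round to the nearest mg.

τ/t½ = 11/6 ≈ 1.8333, so f = (1/2)^(11/6) ≈ 0.280616.
Cmin,ss = (D/Vd)·f/(1−f), so D = Cmin,ss·Vd·(1−f)/f.
D = 3 × 65 × (1−f)/f ≈ 3 × 65 × 2.56359 ≈ 499.90 mg.

500 mg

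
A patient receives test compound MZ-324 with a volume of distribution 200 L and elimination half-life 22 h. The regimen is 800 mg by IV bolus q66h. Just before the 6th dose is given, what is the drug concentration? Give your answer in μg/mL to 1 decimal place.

0.6 μg/mL

f = (1/2)^(τ/t½) = (1/2)^(66/22) ≈ 0.1250.
C₀ = D/Vd = 800/200 ≈ 4.000 μg/mL.
Before the 6th dose, 5 doses have been given. Superposition: Cmin = C₀·(f + f² + … + f^5).
≈ 4.000 × (0.1250 + 0.0156 + 0.0020 + 0.0002 + 0.0000) ≈ 4.000 × 0.1428 ≈ 0.571 μg/mL.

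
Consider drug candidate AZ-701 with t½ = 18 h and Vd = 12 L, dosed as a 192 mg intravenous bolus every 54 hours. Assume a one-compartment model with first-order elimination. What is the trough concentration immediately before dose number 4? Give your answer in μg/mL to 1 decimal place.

f = (1/2)^(τ/t½) = (1/2)^(54/18) ≈ 0.1250.
C₀ = D/Vd = 192/12 ≈ 16.000 μg/mL.
Before the 4th dose, 3 doses have been given. Superposition: Cmin = C₀·(f + f² + … + f^3).
≈ 16.000 × (0.1250 + 0.0156 + 0.0020) ≈ 16.000 × 0.1426 ≈ 2.282 μg/mL.

2.3 μg/mL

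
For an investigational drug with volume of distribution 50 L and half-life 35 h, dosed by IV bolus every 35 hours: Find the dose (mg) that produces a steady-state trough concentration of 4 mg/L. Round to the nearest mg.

τ/t½ = 35/35 ≈ 1, so f = (1/2)^(35/35) ≈ 0.500000.
Cmin,ss = (D/Vd)·f/(1−f), so D = Cmin,ss·Vd·(1−f)/f.
D = 4 × 50 × (1−f)/f ≈ 4 × 50 × 1.00000 ≈ 200.00 mg.

200 mg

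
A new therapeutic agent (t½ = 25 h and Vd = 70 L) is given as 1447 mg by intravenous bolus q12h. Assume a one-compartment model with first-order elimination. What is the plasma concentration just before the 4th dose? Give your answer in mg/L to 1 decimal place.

f = (1/2)^(τ/t½) = (1/2)^(12/25) ≈ 0.7170.
C₀ = D/Vd = 1447/70 ≈ 20.671 mg/L.
Before the 4th dose, 3 doses have been given. Superposition: Cmin = C₀·(f + f² + … + f^3).
≈ 20.671 × (0.7170 + 0.5141 + 0.3686) ≈ 20.671 × 1.5997 ≈ 33.067 mg/L.

33.1 mg/L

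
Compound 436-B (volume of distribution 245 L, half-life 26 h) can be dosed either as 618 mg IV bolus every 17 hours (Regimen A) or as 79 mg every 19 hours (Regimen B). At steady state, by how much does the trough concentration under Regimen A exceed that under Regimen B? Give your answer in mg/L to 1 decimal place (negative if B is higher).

Regimen A: f = (1/2)^(17/26) ≈ 0.6356; Cmin,ss = (618/245)·f/(1−f) ≈ 4.400 mg/L.
Regimen B: f = (1/2)^(19/26) ≈ 0.6026; Cmin,ss = (79/245)·f/(1−f) ≈ 0.489 mg/L.
Difference ≈ 4.400 − 0.489 ≈ 3.911 mg/L.

3.9 mg/L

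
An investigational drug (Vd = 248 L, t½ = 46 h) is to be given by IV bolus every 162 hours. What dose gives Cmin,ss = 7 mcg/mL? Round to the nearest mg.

18203 mg

τ/t½ = 162/46 ≈ 3.5217, so f = (1/2)^(162/46) ≈ 0.087066.
Cmin,ss = (D/Vd)·f/(1−f), so D = Cmin,ss·Vd·(1−f)/f.
D = 7 × 248 × (1−f)/f ≈ 7 × 248 × 10.48554 ≈ 18202.90 mg.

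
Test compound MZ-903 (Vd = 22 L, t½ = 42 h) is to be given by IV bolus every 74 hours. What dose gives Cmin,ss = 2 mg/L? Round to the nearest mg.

τ/t½ = 74/42 ≈ 1.7619, so f = (1/2)^(74/42) ≈ 0.294859.
Cmin,ss = (D/Vd)·f/(1−f), so D = Cmin,ss·Vd·(1−f)/f.
D = 2 × 22 × (1−f)/f ≈ 2 × 22 × 2.39145 ≈ 105.22 mg.

105 mg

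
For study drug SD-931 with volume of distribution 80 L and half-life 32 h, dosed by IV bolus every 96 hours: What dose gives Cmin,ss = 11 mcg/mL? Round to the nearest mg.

6160 mg

τ/t½ = 96/32 ≈ 3, so f = (1/2)^(96/32) ≈ 0.125000.
Cmin,ss = (D/Vd)·f/(1−f), so D = Cmin,ss·Vd·(1−f)/f.
D = 11 × 80 × (1−f)/f ≈ 11 × 80 × 7.00000 ≈ 6160.00 mg.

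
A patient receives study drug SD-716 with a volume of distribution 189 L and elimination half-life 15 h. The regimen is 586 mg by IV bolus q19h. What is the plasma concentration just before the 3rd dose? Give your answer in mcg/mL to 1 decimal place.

1.8 mcg/mL

f = (1/2)^(τ/t½) = (1/2)^(19/15) ≈ 0.4156.
C₀ = D/Vd = 586/189 ≈ 3.101 mcg/mL.
Before the 3rd dose, 2 doses have been given. Superposition: Cmin = C₀·(f + f²).
≈ 3.101 × (0.4156 + 0.1727) ≈ 3.101 × 0.5883 ≈ 1.824 mcg/mL.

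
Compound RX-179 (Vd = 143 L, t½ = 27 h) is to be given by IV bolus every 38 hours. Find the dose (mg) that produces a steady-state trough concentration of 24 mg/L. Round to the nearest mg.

τ/t½ = 38/27 ≈ 1.4074, so f = (1/2)^(38/27) ≈ 0.376989.
Cmin,ss = (D/Vd)·f/(1−f), so D = Cmin,ss·Vd·(1−f)/f.
D = 24 × 143 × (1−f)/f ≈ 24 × 143 × 1.65260 ≈ 5671.72 mg.

5672 mg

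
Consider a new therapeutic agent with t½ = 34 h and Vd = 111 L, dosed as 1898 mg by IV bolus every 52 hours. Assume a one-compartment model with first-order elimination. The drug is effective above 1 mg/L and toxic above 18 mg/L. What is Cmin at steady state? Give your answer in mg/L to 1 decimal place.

9.1 mg/L

k = ln2/t½ = ln2/34 ≈ 0.020387 h⁻¹; fraction remaining f = e^(−kτ) = e^(−0.020387×52) ≈ 0.3464.
Each bolus raises the concentration by D/Vd = 1898/111 ≈ 17.099 mg/L.
Steady-state trough Cmin,ss = C₀·f/(1−f) ≈ 17.099 × 0.3464/0.6536 ≈ 9.062 mg/L.
Trough 9.1 mg/L vs MEC 1 mg/L: adequate.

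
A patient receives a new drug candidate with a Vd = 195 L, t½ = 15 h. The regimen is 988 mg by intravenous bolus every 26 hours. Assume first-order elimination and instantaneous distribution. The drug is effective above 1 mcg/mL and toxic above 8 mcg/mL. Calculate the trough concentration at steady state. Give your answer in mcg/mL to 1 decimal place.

2.2 mcg/mL

τ/t½ = 26/15 ≈ 1.7333, so fraction remaining f = (1/2)^(26/15) ≈ 0.3008.
Single-dose peak C₀ = D/Vd = 988/195 ≈ 5.067 mcg/mL.
Steady-state trough Cmin,ss = C₀·f/(1−f) ≈ 5.067 × 0.3008/0.6992 ≈ 2.180 mcg/mL.
Trough 2.2 mcg/mL vs MEC 1 mcg/mL: adequate.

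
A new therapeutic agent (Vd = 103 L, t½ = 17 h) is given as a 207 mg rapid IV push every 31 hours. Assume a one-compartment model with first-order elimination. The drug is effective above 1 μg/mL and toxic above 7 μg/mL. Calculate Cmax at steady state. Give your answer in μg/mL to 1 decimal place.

Over one 31-h interval, 31/17 ≈ 1.8235 half-lives elapse, leaving f ≈ 0.2825 of each dose.
At steady state, accumulation factor R = 1/(1 − e^(−kτ)) ≈ 1.3937.
Single-dose peak C₀ = D/Vd = 207/103 ≈ 2.010 μg/mL.
Cmax,ss = C₀/(1 − f) ≈ 2.010/0.7175 ≈ 2.801 μg/mL.
Peak 2.8 μg/mL vs MTC 7 μg/mL: below toxic threshold.

2.8 μg/mL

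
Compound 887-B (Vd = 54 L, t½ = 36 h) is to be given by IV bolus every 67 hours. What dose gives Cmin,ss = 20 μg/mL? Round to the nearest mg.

2844 mg

τ/t½ = 67/36 ≈ 1.8611, so f = (1/2)^(67/36) ≈ 0.275264.
Cmin,ss = (D/Vd)·f/(1−f), so D = Cmin,ss·Vd·(1−f)/f.
D = 20 × 54 × (1−f)/f ≈ 20 × 54 × 2.63288 ≈ 2843.51 mg.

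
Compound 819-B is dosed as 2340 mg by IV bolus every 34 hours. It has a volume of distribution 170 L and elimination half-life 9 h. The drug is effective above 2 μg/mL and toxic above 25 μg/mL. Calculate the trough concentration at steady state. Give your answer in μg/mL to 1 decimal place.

1.1 μg/mL

Over one 34-h interval, 34/9 ≈ 3.7778 half-lives elapse, leaving f ≈ 0.0729 of each dose.
At steady state, accumulation factor R = 1/(1 − e^(−kτ)) ≈ 1.0786.
Single-dose peak C₀ = D/Vd = 2340/170 ≈ 13.765 μg/mL.
Steady-state peak Cmax,ss = C₀·R ≈ 13.765 × 1.0786 ≈ 14.847 μg/mL.
One interval later, Cmin,ss = Cmax,ss·e^(−kτ) ≈ 14.847 × 0.0729 ≈ 1.082 μg/mL.
Trough 1.1 μg/mL vs MEC 2 μg/mL: subtherapeutic.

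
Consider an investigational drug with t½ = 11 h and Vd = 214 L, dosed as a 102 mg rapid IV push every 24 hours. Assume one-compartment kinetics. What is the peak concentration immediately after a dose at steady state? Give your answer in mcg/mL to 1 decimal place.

k = ln2/t½ = ln2/11 ≈ 0.063013 h⁻¹; fraction remaining f = e^(−kτ) = e^(−0.063013×24) ≈ 0.2204.
Accumulation ratio R = 1/(1 − f) ≈ 1/0.7796 ≈ 1.2827.
Single-dose peak C₀ = D/Vd = 102/214 ≈ 0.477 mcg/mL.
Steady-state peak Cmax,ss = C₀·R ≈ 0.477 × 1.2827 ≈ 0.612 mcg/mL.

0.6 mcg/mL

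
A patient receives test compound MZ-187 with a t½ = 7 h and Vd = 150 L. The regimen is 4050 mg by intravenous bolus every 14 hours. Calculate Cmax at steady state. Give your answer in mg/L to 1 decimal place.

The dosing interval is 2 half-lives, so f = 2^(−2) = 0.25.
Accumulation ratio R = 1/(1 − f) = 1/0.75 = 4/3.
Single-dose peak C₀ = D/Vd = 4050/150 = 27 mg/L.
Steady-state peak Cmax,ss = C₀·R = 27 × 4/3 ≈ 36.000 mg/L.

36.0 mg/L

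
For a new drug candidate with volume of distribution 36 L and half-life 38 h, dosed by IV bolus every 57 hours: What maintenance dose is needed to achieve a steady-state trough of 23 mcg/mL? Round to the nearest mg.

τ/t½ = 57/38 ≈ 1.5, so f = (1/2)^(57/38) ≈ 0.353553.
Cmin,ss = (D/Vd)·f/(1−f), so D = Cmin,ss·Vd·(1−f)/f.
D = 23 × 36 × (1−f)/f ≈ 23 × 36 × 1.82843 ≈ 1513.94 mg.

1514 mg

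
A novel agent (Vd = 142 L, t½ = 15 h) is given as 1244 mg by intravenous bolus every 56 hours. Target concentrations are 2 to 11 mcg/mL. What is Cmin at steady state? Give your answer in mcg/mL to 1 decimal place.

τ/t½ = 56/15 ≈ 3.7333, so fraction remaining f = (1/2)^(56/15) ≈ 0.0752.
Accumulation ratio R = 1/(1 − f) ≈ 1/0.9248 ≈ 1.0813.
Each bolus raises the concentration by D/Vd = 1244/142 ≈ 8.761 mcg/mL.
Cmax,ss = C₀/(1 − f) ≈ 8.761/0.9248 ≈ 9.473 mcg/mL.
Steady-state trough Cmin,ss = Cmax,ss·f ≈ 9.473 × 0.0752 ≈ 0.712 mcg/mL.
Trough 0.7 mcg/mL vs MEC 2 mcg/mL: subtherapeutic.

0.7 mcg/mL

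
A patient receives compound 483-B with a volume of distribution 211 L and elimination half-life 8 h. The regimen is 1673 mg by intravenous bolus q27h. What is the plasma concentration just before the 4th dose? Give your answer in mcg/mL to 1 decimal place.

0.8 mcg/mL

f = (1/2)^(τ/t½) = (1/2)^(27/8) ≈ 0.0964.
C₀ = D/Vd = 1673/211 ≈ 7.929 mcg/mL.
Before the 4th dose, 3 doses have been given. Superposition: Cmin = C₀·(f + f² + … + f^3).
≈ 7.929 × (0.0964 + 0.0093 + 0.0009) ≈ 7.929 × 0.1066 ≈ 0.845 mcg/mL.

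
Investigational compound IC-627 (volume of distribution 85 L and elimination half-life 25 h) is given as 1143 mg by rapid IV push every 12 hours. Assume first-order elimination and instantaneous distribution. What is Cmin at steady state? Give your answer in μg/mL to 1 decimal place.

34.1 μg/mL

k = ln2/t½ = ln2/25 ≈ 0.027726 h⁻¹; fraction remaining f = e^(−kτ) = e^(−0.027726×12) ≈ 0.7170.
Single-dose peak C₀ = D/Vd = 1143/85 ≈ 13.447 μg/mL.
Steady-state trough Cmin,ss = C₀·f/(1−f) ≈ 13.447 × 0.7170/0.2830 ≈ 34.069 μg/mL.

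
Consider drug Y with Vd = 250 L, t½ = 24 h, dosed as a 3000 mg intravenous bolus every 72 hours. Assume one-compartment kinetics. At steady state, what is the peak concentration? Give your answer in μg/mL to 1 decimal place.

13.7 μg/mL

τ = 72 h = 3 half-lives, so f = (1/2)^3 = 0.125.
Accumulation ratio R = 1/(1 − f) = 1/0.875 = 8/7.
Single-dose peak C₀ = D/Vd = 3000/250 = 12 μg/mL.
Steady-state peak Cmax,ss = C₀·R = 12 × 8/7 ≈ 13.714 μg/mL.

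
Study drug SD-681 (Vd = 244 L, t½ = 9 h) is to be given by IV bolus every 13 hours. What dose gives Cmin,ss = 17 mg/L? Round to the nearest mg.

7141 mg

τ/t½ = 13/9 ≈ 1.4444, so f = (1/2)^(13/9) ≈ 0.367434.
Cmin,ss = (D/Vd)·f/(1−f), so D = Cmin,ss·Vd·(1−f)/f.
D = 17 × 244 × (1−f)/f ≈ 17 × 244 × 1.72158 ≈ 7141.11 mg.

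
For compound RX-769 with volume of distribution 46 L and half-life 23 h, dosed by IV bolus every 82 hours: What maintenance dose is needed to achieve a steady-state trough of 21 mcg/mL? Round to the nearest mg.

τ/t½ = 82/23 ≈ 3.5652, so f = (1/2)^(82/23) ≈ 0.084482.
Cmin,ss = (D/Vd)·f/(1−f), so D = Cmin,ss·Vd·(1−f)/f.
D = 21 × 46 × (1−f)/f ≈ 21 × 46 × 10.83684 ≈ 10468.39 mg.

10468 mg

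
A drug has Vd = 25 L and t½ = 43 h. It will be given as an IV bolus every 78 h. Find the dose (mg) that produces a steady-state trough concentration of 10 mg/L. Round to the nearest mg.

τ/t½ = 78/43 ≈ 1.814, so f = (1/2)^(78/43) ≈ 0.284410.
Cmin,ss = (D/Vd)·f/(1−f), so D = Cmin,ss·Vd·(1−f)/f.
D = 10 × 25 × (1−f)/f ≈ 10 × 25 × 2.51605 ≈ 629.01 mg.

629 mg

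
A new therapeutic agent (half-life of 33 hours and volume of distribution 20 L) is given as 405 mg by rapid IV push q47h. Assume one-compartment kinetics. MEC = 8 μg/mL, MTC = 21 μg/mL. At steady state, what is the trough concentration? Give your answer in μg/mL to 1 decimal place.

k = ln2/t½ = ln2/33 ≈ 0.021004 h⁻¹; fraction remaining f = e^(−kτ) = e^(−0.021004×47) ≈ 0.3726.
Each bolus raises the concentration by D/Vd = 405/20 ≈ 20.250 μg/mL.
Steady-state trough Cmin,ss = C₀·f/(1−f) ≈ 20.250 × 0.3726/0.6274 ≈ 12.026 μg/mL.
Trough 12.0 μg/mL vs MEC 8 μg/mL: adequate.

12.0 μg/mL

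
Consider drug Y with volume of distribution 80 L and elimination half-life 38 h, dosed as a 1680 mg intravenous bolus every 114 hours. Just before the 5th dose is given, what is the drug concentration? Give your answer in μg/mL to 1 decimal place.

3.0 μg/mL

f = (1/2)^(τ/t½) = (1/2)^(114/38) ≈ 0.1250.
C₀ = D/Vd = 1680/80 ≈ 21.000 μg/mL.
Before the 5th dose, 4 doses have been given. Superposition: Cmin = C₀·(f + f² + … + f^4).
≈ 21.000 × (0.1250 + 0.0156 + 0.0020 + 0.0002) ≈ 21.000 × 0.1428 ≈ 2.999 μg/mL.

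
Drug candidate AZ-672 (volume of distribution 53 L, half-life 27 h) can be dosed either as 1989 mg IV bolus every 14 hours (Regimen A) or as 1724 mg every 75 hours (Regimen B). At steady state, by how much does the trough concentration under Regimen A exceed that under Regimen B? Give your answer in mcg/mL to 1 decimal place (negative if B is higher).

Regimen A: f = (1/2)^(14/27) ≈ 0.6981; Cmin,ss = (1989/53)·f/(1−f) ≈ 86.779 mcg/mL.
Regimen B: f = (1/2)^(75/27) ≈ 0.1458; Cmin,ss = (1724/53)·f/(1−f) ≈ 5.552 mcg/mL.
Difference ≈ 86.779 − 5.552 ≈ 81.227 mcg/mL.

81.2 mcg/mL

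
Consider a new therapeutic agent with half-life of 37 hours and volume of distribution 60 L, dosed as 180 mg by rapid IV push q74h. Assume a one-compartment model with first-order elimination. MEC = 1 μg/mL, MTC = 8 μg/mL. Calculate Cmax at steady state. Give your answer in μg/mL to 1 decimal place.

The dosing interval is 2 half-lives, so f = 2^(−2) = 0.25.
Accumulation ratio R = 1/(1 − f) = 1/0.75 = 4/3.
Single-dose peak C₀ = D/Vd = 180/60 = 3 μg/mL.
Steady-state peak Cmax,ss = C₀·R = 3 × 4/3 ≈ 4.000 μg/mL.
Peak 4.0 μg/mL vs MTC 8 μg/mL: below toxic threshold.

4.0 μg/mL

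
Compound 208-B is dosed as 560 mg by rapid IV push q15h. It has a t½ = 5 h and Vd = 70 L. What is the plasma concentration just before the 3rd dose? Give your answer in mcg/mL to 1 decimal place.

f = (1/2)^(τ/t½) = (1/2)^(15/5) ≈ 0.1250.
C₀ = D/Vd = 560/70 ≈ 8.000 mcg/mL.
Before the 3rd dose, 2 doses have been given. Superposition: Cmin = C₀·(f + f²).
≈ 8.000 × (0.1250 + 0.0156) ≈ 8.000 × 0.1406 ≈ 1.125 mcg/mL.

1.1 mcg/mL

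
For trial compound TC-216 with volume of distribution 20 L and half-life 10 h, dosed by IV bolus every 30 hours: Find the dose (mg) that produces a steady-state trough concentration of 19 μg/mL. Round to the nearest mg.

2660 mg

τ/t½ = 30/10 ≈ 3, so f = (1/2)^(30/10) ≈ 0.125000.
Cmin,ss = (D/Vd)·f/(1−f), so D = Cmin,ss·Vd·(1−f)/f.
D = 19 × 20 × (1−f)/f ≈ 19 × 20 × 7.00000 ≈ 2660.00 mg.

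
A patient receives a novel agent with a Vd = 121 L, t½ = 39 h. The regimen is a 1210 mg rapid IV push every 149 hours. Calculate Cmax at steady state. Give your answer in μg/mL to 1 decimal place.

τ/t½ = 149/39 ≈ 3.8205, so fraction remaining f = (1/2)^(149/39) ≈ 0.0708.
Accumulation ratio R = 1/(1 − f) ≈ 1/0.9292 ≈ 1.0762.
Each bolus raises the concentration by D/Vd = 1210/121 ≈ 10.000 μg/mL.
Steady-state peak Cmax,ss = C₀·R ≈ 10.000 × 1.0762 ≈ 10.762 μg/mL.

10.8 μg/mL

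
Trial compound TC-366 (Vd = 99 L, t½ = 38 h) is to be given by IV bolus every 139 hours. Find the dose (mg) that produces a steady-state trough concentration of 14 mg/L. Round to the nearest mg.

16108 mg

τ/t½ = 139/38 ≈ 3.6579, so f = (1/2)^(139/38) ≈ 0.079225.
Cmin,ss = (D/Vd)·f/(1−f), so D = Cmin,ss·Vd·(1−f)/f.
D = 14 × 99 × (1−f)/f ≈ 14 × 99 × 11.62228 ≈ 16108.48 mg.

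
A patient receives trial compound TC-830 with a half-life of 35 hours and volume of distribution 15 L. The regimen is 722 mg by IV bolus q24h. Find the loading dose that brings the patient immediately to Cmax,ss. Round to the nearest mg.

f = (1/2)^(24/35) ≈ 0.621698; accumulation ratio R = 1/(1−f) ≈ 2.64339.
Loading dose to hit Cmax,ss on first dose: D_load = D_maint·R ≈ 722 × 2.64339 ≈ 1908.53 mg.

1909 mg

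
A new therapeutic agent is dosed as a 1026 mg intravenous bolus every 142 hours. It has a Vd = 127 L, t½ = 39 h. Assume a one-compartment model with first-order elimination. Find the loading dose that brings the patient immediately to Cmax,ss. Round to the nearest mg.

f = (1/2)^(142/39) ≈ 0.080157; accumulation ratio R = 1/(1−f) ≈ 1.08714.
Loading dose to hit Cmax,ss on first dose: D_load = D_maint·R ≈ 1026 × 1.08714 ≈ 1115.41 mg.

1115 mg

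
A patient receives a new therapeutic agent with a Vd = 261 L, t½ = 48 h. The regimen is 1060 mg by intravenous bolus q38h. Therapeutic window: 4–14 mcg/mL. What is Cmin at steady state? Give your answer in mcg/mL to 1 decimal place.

τ/t½ = 38/48 ≈ 0.79167, so fraction remaining f = (1/2)^(38/48) ≈ 0.5777.
At steady state, accumulation factor R = 1/(1 − e^(−kτ)) ≈ 2.3680.
Single-dose peak C₀ = D/Vd = 1060/261 ≈ 4.061 mcg/mL.
Cmax,ss = C₀/(1 − f) ≈ 4.061/0.4223 ≈ 9.616 mcg/mL.
Steady-state trough Cmin,ss = Cmax,ss·f ≈ 9.616 × 0.5777 ≈ 5.555 mcg/mL.
Trough 5.6 mcg/mL vs MEC 4 mcg/mL: adequate.

5.6 mcg/mL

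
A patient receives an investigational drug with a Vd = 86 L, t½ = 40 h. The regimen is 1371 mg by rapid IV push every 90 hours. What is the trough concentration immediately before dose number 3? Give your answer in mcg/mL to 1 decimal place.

4.1 mcg/mL

f = (1/2)^(τ/t½) = (1/2)^(90/40) ≈ 0.2102.
C₀ = D/Vd = 1371/86 ≈ 15.942 mcg/mL.
Before the 3rd dose, 2 doses have been given. Superposition: Cmin = C₀·(f + f²).
≈ 15.942 × (0.2102 + 0.0442) ≈ 15.942 × 0.2544 ≈ 4.056 mcg/mL.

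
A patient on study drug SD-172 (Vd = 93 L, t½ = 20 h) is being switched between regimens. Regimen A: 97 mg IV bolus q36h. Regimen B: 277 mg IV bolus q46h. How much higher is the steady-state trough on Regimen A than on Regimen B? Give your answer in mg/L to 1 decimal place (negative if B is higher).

Regimen A: f = (1/2)^(36/20) ≈ 0.2872; Cmin,ss = (97/93)·f/(1−f) ≈ 0.420 mg/L.
Regimen B: f = (1/2)^(46/20) ≈ 0.2031; Cmin,ss = (277/93)·f/(1−f) ≈ 0.759 mg/L.
Difference ≈ 0.420 − 0.759 ≈ -0.339 mg/L.

-0.3 mg/L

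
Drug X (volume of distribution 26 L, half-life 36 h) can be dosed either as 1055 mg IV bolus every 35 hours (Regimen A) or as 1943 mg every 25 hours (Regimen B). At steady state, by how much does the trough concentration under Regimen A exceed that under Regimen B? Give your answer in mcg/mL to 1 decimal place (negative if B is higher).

Regimen A: f = (1/2)^(35/36) ≈ 0.5097; Cmin,ss = (1055/26)·f/(1−f) ≈ 42.182 mcg/mL.
Regimen B: f = (1/2)^(25/36) ≈ 0.6179; Cmin,ss = (1943/26)·f/(1−f) ≈ 120.848 mcg/mL.
Difference ≈ 42.182 − 120.848 ≈ -78.666 mcg/mL.

-78.7 mcg/mL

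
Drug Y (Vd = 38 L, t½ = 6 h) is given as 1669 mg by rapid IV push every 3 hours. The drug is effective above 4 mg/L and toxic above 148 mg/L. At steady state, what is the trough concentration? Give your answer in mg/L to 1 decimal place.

106.0 mg/L

τ/t½ = 3/6 ≈ 0.5, so fraction remaining f = (1/2)^(3/6) ≈ 0.7071.
At steady state, accumulation factor R = 1/(1 − e^(−kτ)) ≈ 3.4141.
Single-dose peak C₀ = D/Vd = 1669/38 ≈ 43.921 mg/L.
Steady-state peak Cmax,ss = C₀·R ≈ 43.921 × 3.4141 ≈ 149.951 mg/L.
Steady-state trough Cmin,ss = Cmax,ss·f ≈ 149.951 × 0.7071 ≈ 106.030 mg/L.
Trough 106.0 mg/L vs MEC 4 mg/L: adequate.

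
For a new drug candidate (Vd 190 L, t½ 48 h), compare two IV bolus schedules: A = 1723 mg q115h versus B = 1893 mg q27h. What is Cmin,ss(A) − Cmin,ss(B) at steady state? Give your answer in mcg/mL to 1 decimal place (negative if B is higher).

Regimen A: f = (1/2)^(115/48) ≈ 0.1900; Cmin,ss = (1723/190)·f/(1−f) ≈ 2.127 mcg/mL.
Regimen B: f = (1/2)^(27/48) ≈ 0.6771; Cmin,ss = (1893/190)·f/(1−f) ≈ 20.892 mcg/mL.
Difference ≈ 2.127 − 20.892 ≈ -18.765 mcg/mL.

-18.8 mcg/mL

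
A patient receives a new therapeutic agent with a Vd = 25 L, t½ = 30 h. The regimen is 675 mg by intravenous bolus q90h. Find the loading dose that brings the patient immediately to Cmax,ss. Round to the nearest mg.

771 mg

f = (1/2)^(90/30) ≈ 0.125000; accumulation ratio R = 1/(1−f) ≈ 1.14286.
Loading dose to hit Cmax,ss on first dose: D_load = D_maint·R ≈ 675 × 1.14286 ≈ 771.43 mg.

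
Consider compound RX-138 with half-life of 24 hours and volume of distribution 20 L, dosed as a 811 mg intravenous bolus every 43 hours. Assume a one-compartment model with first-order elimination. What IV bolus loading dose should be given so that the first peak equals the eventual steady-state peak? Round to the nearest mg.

f = (1/2)^(43/24) ≈ 0.288838; accumulation ratio R = 1/(1−f) ≈ 1.40615.
Loading dose to hit Cmax,ss on first dose: D_load = D_maint·R ≈ 811 × 1.40615 ≈ 1140.39 mg.

1140 mg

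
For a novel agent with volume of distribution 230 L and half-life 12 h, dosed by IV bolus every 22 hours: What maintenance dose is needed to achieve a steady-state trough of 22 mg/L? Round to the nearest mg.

12972 mg

τ/t½ = 22/12 ≈ 1.8333, so f = (1/2)^(22/12) ≈ 0.280616.
Cmin,ss = (D/Vd)·f/(1−f), so D = Cmin,ss·Vd·(1−f)/f.
D = 22 × 230 × (1−f)/f ≈ 22 × 230 × 2.56359 ≈ 12971.77 mg.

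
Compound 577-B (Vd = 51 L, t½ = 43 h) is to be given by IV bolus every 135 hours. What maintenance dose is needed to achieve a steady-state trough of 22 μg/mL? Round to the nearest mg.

8766 mg

τ/t½ = 135/43 ≈ 3.1395, so f = (1/2)^(135/43) ≈ 0.113476.
Cmin,ss = (D/Vd)·f/(1−f), so D = Cmin,ss·Vd·(1−f)/f.
D = 22 × 51 × (1−f)/f ≈ 22 × 51 × 7.81244 ≈ 8765.56 mg.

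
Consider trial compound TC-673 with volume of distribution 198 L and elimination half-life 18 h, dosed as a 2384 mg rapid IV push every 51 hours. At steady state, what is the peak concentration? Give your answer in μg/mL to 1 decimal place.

14.0 μg/mL

k = ln2/t½ = ln2/18 ≈ 0.038508 h⁻¹; fraction remaining f = e^(−kτ) = e^(−0.038508×51) ≈ 0.1403.
Accumulation ratio R = 1/(1 − f) ≈ 1/0.8597 ≈ 1.1632.
Each bolus raises the concentration by D/Vd = 2384/198 ≈ 12.040 μg/mL.
Steady-state peak Cmax,ss = C₀·R ≈ 12.040 × 1.1632 ≈ 14.005 μg/mL.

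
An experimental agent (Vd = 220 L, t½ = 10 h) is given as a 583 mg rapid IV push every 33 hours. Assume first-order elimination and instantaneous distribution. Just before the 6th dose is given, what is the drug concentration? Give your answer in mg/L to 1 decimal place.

f = (1/2)^(τ/t½) = (1/2)^(33/10) ≈ 0.1015.
C₀ = D/Vd = 583/220 ≈ 2.650 mg/L.
Before the 6th dose, 5 doses have been given. Superposition: Cmin = C₀·(f + f² + … + f^5).
≈ 2.650 × (0.1015 + 0.0103 + 0.0010 + 0.0001 + 0.0000) ≈ 2.650 × 0.1129 ≈ 0.299 mg/L.

0.3 mg/L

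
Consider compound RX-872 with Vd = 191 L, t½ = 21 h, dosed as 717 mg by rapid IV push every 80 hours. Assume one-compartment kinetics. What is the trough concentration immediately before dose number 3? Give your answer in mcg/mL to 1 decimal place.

0.3 mcg/mL

f = (1/2)^(τ/t½) = (1/2)^(80/21) ≈ 0.0713.
C₀ = D/Vd = 717/191 ≈ 3.754 mcg/mL.
Before the 3rd dose, 2 doses have been given. Superposition: Cmin = C₀·(f + f²).
≈ 3.754 × (0.0713 + 0.0051) ≈ 3.754 × 0.0764 ≈ 0.287 mcg/mL.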